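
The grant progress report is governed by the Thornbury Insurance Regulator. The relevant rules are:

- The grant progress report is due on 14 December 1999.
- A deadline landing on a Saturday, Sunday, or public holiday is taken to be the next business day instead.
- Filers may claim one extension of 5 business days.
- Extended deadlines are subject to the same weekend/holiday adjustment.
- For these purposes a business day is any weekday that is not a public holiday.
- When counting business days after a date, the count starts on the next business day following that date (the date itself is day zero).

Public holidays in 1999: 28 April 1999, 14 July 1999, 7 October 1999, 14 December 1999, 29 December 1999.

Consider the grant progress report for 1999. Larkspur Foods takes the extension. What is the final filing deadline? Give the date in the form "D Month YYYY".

The stated deadline is 14 December 1999.
14 December 1999 is a listed holiday, so it moves to the next business day, 15 December 1999 (Wednesday).
Applying the 5-business-day extension: 5 business days after 15 December 1999 is 22 December 1999.
22 December 1999 is a Wednesday and not a listed holiday, so it stands.
The final due date is 22 December 1999.

22 December 1999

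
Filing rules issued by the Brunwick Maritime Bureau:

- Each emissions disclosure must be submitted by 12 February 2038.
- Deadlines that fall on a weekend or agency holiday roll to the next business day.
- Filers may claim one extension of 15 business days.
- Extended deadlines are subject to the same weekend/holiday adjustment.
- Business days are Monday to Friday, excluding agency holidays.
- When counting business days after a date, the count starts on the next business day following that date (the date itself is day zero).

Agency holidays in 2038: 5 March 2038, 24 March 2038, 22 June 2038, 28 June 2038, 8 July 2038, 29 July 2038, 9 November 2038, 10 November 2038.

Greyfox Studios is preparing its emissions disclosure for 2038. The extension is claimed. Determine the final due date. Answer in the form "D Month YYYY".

8 March 2038

The stated deadline is 12 February 2038.
12 February 2038 is a Friday and not a listed holiday, so it stands.
Applying the 15-business-day extension: 15 business days after 12 February 2038 is 8 March 2038.
8 March 2038 falls on a Monday, which is a business day, so no adjustment is needed.
Final deadline: 8 March 2038.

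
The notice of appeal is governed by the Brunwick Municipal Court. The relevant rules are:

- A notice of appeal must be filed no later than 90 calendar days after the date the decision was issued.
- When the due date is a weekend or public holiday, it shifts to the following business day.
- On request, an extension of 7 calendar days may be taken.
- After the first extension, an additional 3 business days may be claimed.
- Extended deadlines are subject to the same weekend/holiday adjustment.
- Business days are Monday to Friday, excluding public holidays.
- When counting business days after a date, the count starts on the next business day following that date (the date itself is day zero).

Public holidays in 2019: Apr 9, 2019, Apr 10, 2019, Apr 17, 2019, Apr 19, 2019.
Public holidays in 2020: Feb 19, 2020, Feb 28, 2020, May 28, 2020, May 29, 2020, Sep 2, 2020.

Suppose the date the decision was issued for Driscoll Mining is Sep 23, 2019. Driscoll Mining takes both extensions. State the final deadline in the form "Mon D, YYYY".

Jan 2, 2020

Adding 90 calendar days to Sep 23, 2019 gives Dec 22, 2019.
Dec 22, 2019 is a Sunday; the next business day is Dec 23, 2019 (Monday).
Applying the 7-calendar-day extension: Dec 23, 2019 + 7 days = Dec 30, 2019.
Dec 30, 2019 is a Monday and not a listed holiday, so it stands.
The 3-business-day extension runs from Dec 30, 2019 to Jan 2, 2020.
Jan 2, 2020 is a Thursday and not a listed holiday, so it stands.
The final due date is Jan 2, 2020.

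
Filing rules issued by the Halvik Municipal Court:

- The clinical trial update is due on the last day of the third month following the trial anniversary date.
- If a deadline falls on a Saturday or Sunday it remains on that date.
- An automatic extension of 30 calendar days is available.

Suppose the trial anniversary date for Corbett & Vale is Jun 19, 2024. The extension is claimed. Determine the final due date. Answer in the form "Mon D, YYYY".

Oct 30, 2024

3 months after Jun 19, 2024 is September 2024; that month ends on Sep 30, 2024.
Sep 30, 2024 is a Monday; no weekend or holiday adjustment applies.
Applying the 30-calendar-day extension: Sep 30, 2024 + 30 days = Oct 30, 2024.
Oct 30, 2024 is a Wednesday; no weekend or holiday adjustment applies.
Final deadline: Oct 30, 2024.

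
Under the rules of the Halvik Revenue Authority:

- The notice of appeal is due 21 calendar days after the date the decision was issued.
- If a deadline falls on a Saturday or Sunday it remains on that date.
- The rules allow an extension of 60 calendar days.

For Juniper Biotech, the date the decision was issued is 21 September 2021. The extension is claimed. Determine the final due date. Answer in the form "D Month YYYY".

From 21 September 2021, 21 calendar days later is 12 October 2021.
12 October 2021 is a Tuesday; no weekend or holiday adjustment applies.
The 60-calendar-day extension moves the deadline from 12 October 2021 to 11 December 2021.
11 December 2021 is a Saturday; no weekend or holiday adjustment applies.
Deadline: 11 December 2021.

11 December 2021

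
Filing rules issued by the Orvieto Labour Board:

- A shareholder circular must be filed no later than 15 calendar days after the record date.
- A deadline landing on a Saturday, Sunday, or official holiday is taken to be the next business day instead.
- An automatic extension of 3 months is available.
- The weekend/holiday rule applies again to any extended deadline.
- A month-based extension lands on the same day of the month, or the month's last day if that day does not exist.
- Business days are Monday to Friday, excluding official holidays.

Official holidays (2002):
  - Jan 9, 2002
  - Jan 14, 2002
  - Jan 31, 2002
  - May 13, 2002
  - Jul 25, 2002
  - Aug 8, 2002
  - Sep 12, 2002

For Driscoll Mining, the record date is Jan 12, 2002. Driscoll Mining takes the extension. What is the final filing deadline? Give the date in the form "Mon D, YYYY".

From Jan 12, 2002, 15 calendar days later is Jan 27, 2002.
Jan 27, 2002 is a Sunday; the next business day is Jan 28, 2002 (Monday).
Applying the 3 months extension: 3 months after Jan 28, 2002 is Apr 28, 2002.
Apr 28, 2002 is a Sunday, so it moves to the next business day, Apr 29, 2002 (Monday).
So the filing is due Apr 29, 2002.

Apr 29, 2002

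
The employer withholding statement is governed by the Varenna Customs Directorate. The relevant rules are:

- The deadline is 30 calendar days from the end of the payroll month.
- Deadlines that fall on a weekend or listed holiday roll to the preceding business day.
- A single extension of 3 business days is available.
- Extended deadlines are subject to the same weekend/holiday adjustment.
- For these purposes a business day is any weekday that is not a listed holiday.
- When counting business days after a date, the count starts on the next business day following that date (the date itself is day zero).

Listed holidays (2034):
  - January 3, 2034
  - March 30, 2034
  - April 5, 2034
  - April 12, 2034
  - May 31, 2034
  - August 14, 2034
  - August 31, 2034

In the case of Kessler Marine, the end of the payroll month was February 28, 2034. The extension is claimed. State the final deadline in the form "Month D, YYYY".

April 4, 2034

30 calendar days after February 28, 2034 is March 30, 2034.
Because March 30, 2034 is a listed holiday, the deadline becomes March 29, 2034 (Wednesday).
The 3-business-day extension runs from March 29, 2034 to April 4, 2034.
April 4, 2034 (Tuesday) is already a business day.
So the filing is due April 4, 2034.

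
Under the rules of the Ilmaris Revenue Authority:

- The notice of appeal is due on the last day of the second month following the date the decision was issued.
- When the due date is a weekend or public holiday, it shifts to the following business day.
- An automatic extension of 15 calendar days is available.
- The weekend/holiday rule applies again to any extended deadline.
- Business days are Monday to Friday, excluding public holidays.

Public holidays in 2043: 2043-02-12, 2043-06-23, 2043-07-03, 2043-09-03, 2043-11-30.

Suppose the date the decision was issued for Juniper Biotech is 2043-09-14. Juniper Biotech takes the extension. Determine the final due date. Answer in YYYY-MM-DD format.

The second month after 2043-09-14 is November 2043, whose last day is 2043-11-30.
2043-11-30 is a listed holiday; the next business day is 2043-12-01 (Tuesday).
The 15-calendar-day extension moves the deadline from 2043-12-01 to 2043-12-16.
Since 2043-12-16 is a Wednesday and not a holiday, the date is unchanged.
So the filing is due 2043-12-16.

2043-12-16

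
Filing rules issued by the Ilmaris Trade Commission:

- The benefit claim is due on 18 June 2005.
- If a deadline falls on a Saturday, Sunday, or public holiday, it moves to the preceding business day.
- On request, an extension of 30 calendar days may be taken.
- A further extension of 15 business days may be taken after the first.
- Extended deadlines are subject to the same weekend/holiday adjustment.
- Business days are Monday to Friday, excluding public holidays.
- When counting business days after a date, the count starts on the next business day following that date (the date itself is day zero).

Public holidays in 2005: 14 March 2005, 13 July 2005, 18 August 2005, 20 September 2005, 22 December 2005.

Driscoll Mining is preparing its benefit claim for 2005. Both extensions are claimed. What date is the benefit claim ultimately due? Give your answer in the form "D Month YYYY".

The statutory due date is 18 June 2005.
18 June 2005 falls on a Saturday. Rolling to the preceding business day gives 17 June 2005, a Friday.
Applying the 30-calendar-day extension: 17 June 2005 + 30 days = 17 July 2005.
17 July 2005 falls on a Sunday. Rolling to the preceding business day gives 15 July 2005, a Friday.
Applying the 15-business-day extension: 15 business days after 15 July 2005 is 5 August 2005.
Since 5 August 2005 is a Friday and not a holiday, the date is unchanged.
Deadline: 5 August 2005.

5 August 2005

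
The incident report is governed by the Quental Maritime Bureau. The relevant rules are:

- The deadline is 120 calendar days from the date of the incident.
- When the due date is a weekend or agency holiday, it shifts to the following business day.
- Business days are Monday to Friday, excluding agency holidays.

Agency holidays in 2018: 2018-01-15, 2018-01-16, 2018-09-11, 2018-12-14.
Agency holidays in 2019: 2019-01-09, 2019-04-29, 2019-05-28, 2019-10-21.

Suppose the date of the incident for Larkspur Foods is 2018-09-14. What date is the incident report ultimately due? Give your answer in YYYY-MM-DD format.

2019-01-14

Trigger date 2018-09-14 + 120 calendar days = 2019-01-12.
2019-01-12 is a Saturday; the next business day is 2019-01-14 (Monday).
Deadline: 2019-01-14.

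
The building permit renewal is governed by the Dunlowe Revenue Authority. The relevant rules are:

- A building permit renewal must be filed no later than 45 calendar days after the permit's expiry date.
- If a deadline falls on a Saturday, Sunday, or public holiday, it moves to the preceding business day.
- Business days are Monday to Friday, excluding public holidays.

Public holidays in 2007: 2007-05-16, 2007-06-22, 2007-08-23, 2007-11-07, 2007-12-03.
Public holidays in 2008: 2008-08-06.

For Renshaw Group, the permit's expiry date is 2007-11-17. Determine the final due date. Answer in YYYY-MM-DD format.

2008-01-01

Trigger date 2007-11-17 + 45 calendar days = 2008-01-01.
2008-01-01 falls on a Tuesday, which is a business day, so no adjustment is needed.
So the filing is due 2008-01-01.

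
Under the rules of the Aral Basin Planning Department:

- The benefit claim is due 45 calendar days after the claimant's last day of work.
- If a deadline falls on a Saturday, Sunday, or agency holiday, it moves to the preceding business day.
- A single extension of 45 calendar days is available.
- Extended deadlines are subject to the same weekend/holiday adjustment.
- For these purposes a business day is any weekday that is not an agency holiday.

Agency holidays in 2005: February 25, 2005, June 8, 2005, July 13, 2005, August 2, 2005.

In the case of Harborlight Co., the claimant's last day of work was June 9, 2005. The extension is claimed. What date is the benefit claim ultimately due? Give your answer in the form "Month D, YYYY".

Adding 45 calendar days to June 9, 2005 gives July 24, 2005.
July 24, 2005 is a Sunday, so it moves to the preceding business day, July 22, 2005 (Friday).
With the 45-day extension, July 22, 2005 becomes September 5, 2005.
September 5, 2005 (Monday) is already a business day.
The final due date is September 5, 2005.

September 5, 2005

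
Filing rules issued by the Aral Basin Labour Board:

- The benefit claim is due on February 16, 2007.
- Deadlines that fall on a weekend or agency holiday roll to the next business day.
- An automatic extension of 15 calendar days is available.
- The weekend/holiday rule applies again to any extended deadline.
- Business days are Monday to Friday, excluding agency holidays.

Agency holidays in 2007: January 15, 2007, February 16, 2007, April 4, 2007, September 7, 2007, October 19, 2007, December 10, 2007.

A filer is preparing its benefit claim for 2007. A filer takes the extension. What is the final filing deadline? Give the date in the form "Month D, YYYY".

Start from the fixed due date, February 16, 2007.
February 16, 2007 is a listed holiday; the next business day is February 19, 2007 (Monday).
With the 15-day extension, February 19, 2007 becomes March 6, 2007.
March 6, 2007 falls on a Tuesday, which is a business day, so no adjustment is needed.
The final due date is March 6, 2007.

March 6, 2007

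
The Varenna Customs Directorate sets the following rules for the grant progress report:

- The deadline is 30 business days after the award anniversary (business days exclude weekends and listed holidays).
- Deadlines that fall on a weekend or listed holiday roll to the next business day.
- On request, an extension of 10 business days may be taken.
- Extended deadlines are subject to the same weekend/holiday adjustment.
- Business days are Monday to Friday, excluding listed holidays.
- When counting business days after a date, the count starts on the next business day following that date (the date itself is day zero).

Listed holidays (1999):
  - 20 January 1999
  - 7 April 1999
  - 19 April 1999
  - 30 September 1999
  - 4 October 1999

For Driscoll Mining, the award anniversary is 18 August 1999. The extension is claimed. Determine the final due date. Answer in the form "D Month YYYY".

15 October 1999

30 business days after 18 August 1999, excluding weekends and holidays, is 29 September 1999.
Since 29 September 1999 is a Wednesday and not a holiday, the date is unchanged.
Counting 10 further business days from 29 September 1999 reaches 15 October 1999.
15 October 1999 falls on a Friday, which is a business day, so no adjustment is needed.
Final deadline: 15 October 1999.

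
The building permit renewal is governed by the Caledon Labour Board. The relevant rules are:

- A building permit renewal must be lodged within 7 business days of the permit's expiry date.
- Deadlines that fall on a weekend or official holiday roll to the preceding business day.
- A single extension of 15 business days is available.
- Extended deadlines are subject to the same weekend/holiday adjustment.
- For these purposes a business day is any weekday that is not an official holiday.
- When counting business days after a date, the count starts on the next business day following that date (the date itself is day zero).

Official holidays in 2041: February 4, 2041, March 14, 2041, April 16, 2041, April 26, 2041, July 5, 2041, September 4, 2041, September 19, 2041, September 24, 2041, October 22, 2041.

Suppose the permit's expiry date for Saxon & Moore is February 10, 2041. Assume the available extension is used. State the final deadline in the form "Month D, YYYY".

March 12, 2041

Counting 7 business days after February 10, 2041 (skipping weekends and listed holidays) reaches February 19, 2041.
February 19, 2041 falls on a Tuesday, which is a business day, so no adjustment is needed.
The 15-business-day extension runs from February 19, 2041 to March 12, 2041.
March 12, 2041 (Tuesday) is already a business day.
Deadline: March 12, 2041.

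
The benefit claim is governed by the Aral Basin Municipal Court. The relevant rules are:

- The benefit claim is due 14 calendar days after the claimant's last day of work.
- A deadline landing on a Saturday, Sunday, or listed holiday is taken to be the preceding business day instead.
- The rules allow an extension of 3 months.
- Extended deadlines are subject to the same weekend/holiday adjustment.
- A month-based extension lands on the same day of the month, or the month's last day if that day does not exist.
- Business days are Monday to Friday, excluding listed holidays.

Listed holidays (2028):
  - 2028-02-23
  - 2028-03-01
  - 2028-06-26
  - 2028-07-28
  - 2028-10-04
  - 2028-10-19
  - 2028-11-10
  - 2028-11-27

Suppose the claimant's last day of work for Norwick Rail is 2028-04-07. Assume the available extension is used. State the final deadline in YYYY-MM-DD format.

Adding 14 calendar days to 2028-04-07 gives 2028-04-21.
2028-04-21 is a Friday and not a listed holiday, so it stands.
Applying the 3 months extension: 3 months after 2028-04-21 is 2028-07-21.
Since 2028-07-21 is a Friday and not a holiday, the date is unchanged.
Final deadline: 2028-07-21.

2028-07-21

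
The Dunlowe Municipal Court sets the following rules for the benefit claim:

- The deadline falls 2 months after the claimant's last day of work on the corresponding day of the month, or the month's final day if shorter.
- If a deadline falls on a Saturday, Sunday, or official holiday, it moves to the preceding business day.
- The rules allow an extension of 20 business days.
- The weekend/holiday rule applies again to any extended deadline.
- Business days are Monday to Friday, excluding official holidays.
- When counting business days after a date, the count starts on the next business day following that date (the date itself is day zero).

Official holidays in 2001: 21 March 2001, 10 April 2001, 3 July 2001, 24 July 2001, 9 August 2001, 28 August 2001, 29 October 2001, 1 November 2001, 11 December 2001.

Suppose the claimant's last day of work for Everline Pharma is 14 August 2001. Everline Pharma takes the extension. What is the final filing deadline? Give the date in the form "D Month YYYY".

2 months from 14 August 2001 is 14 October 2001.
14 October 2001 is a Sunday, so it moves to the preceding business day, 12 October 2001 (Friday).
The 20-business-day extension runs from 12 October 2001 to 13 November 2001.
13 November 2001 is a Tuesday and not a listed holiday, so it stands.
Deadline: 13 November 2001.

13 November 2001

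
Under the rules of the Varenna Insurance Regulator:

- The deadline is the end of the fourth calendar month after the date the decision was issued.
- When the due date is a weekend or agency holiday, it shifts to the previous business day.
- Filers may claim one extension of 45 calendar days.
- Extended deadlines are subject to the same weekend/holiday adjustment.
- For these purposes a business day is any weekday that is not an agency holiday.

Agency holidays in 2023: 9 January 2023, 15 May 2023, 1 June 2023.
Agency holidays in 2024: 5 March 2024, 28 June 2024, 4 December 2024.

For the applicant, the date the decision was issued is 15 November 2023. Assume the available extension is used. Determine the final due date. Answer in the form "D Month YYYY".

4 months after 15 November 2023 falls in March 2024; the last day of that month is 31 March 2024.
Because 31 March 2024 is a Sunday, the deadline becomes 29 March 2024 (Friday).
The 45-calendar-day extension moves the deadline from 29 March 2024 to 13 May 2024.
13 May 2024 falls on a Monday, which is a business day, so no adjustment is needed.
The final due date is 13 May 2024.

13 May 2024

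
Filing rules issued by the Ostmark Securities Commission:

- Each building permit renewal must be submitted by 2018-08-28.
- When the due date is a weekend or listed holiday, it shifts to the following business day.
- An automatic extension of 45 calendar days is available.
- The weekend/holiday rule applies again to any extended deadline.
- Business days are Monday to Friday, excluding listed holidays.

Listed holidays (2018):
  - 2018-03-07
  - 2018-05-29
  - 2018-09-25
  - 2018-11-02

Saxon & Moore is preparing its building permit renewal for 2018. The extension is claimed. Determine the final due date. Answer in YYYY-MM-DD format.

2018-10-12

Start from the fixed due date, 2018-08-28.
2018-08-28 is a Tuesday and not a listed holiday, so it stands.
The 45-calendar-day extension moves the deadline from 2018-08-28 to 2018-10-12.
2018-10-12 is a Friday and not a listed holiday, so it stands.
So the filing is due 2018-10-12.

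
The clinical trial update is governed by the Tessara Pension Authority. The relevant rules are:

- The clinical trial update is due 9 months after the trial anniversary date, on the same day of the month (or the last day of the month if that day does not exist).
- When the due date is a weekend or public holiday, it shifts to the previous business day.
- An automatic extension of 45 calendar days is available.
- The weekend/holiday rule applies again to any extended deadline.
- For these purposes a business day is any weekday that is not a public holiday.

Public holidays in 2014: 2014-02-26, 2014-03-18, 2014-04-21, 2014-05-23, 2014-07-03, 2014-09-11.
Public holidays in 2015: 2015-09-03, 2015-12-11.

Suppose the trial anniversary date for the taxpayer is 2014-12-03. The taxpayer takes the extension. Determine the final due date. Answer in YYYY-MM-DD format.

9 months from 2014-12-03 is 2015-09-03.
2015-09-03 is a listed holiday, so it moves to the preceding business day, 2015-09-02 (Wednesday).
The 45-calendar-day extension moves the deadline from 2015-09-02 to 2015-10-17.
Because 2015-10-17 is a Saturday, the deadline becomes 2015-10-16 (Friday).
So the filing is due 2015-10-16.

2015-10-16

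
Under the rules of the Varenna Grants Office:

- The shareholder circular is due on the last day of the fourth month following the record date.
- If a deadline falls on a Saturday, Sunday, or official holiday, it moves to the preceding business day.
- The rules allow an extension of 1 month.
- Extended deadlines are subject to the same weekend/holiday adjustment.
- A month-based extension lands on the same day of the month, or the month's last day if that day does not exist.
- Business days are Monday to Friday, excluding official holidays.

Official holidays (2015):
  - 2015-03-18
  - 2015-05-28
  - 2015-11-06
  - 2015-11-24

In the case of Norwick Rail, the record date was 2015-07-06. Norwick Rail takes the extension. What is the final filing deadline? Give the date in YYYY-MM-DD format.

2015-12-30

4 months after 2015-07-06 falls in November 2015; the last day of that month is 2015-11-30.
2015-11-30 is a Monday and not a listed holiday, so it stands.
Applying the 1 month extension: 1 month after 2015-11-30 is 2015-12-30.
2015-12-30 falls on a Wednesday, which is a business day, so no adjustment is needed.
The final due date is 2015-12-30.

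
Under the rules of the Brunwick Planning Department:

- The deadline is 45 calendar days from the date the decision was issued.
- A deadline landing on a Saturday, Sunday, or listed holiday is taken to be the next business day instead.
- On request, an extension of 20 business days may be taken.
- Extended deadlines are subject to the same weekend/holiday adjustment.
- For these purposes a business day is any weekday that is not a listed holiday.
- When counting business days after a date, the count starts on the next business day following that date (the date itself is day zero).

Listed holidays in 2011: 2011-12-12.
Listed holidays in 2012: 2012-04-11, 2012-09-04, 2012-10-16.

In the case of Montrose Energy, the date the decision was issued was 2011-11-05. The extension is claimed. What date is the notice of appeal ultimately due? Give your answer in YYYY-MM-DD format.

2012-01-17

Adding 45 calendar days to 2011-11-05 gives 2011-12-20.
2011-12-20 is a Tuesday and not a listed holiday, so it stands.
Applying the 20-business-day extension: 20 business days after 2011-12-20 is 2012-01-17.
Since 2012-01-17 is a Tuesday and not a holiday, the date is unchanged.
Final deadline: 2012-01-17.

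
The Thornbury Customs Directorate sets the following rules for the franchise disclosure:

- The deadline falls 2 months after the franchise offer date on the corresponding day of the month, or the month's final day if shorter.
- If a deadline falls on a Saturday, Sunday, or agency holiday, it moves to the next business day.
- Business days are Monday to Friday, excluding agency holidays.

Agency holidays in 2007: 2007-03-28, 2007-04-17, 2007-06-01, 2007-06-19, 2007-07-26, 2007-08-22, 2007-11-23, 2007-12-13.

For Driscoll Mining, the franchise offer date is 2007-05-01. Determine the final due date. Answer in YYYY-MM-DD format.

2007-07-02

Moving 2 months forward from 2007-05-01 on the corresponding day gives 2007-07-01.
2007-07-01 is a Sunday; the next business day is 2007-07-02 (Monday).
Deadline: 2007-07-02.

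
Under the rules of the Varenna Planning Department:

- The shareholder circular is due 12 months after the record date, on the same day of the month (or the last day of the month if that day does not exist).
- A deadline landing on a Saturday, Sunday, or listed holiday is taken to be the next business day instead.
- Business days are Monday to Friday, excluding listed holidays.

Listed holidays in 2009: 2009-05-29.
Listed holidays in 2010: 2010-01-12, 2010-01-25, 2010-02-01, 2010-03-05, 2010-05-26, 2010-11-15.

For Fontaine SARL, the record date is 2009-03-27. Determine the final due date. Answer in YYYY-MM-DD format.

12 months from 2009-03-27 is 2010-03-27.
2010-03-27 is a Saturday, so it moves to the next business day, 2010-03-29 (Monday).
Deadline: 2010-03-29.

2010-03-29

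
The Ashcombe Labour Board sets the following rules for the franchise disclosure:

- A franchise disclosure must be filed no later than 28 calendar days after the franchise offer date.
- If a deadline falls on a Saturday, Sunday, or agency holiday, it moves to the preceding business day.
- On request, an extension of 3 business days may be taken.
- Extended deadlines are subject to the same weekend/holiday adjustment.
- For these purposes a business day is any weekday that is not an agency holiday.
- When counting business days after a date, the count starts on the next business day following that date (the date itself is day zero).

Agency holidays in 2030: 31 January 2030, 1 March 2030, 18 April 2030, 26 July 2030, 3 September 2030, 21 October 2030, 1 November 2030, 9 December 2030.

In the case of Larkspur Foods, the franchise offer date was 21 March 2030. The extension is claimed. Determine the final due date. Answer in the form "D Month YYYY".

23 April 2030

From 21 March 2030, 28 calendar days later is 18 April 2030.
Because 18 April 2030 is a listed holiday, the deadline becomes 17 April 2030 (Wednesday).
The 3-business-day extension runs from 17 April 2030 to 23 April 2030.
23 April 2030 (Tuesday) is already a business day.
Deadline: 23 April 2030.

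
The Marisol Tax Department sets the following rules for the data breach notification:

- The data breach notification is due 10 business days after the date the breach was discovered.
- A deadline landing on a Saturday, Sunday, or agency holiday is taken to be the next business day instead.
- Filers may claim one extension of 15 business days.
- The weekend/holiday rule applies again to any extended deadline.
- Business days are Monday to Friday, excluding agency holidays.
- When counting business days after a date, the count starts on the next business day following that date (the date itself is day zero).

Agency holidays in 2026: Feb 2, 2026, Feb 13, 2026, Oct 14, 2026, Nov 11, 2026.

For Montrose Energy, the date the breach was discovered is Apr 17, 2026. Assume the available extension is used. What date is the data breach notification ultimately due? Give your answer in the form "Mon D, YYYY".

10 business days after Apr 17, 2026, excluding weekends and holidays, is May 1, 2026.
Since May 1, 2026 is a Friday and not a holiday, the date is unchanged.
The 15-business-day extension runs from May 1, 2026 to May 22, 2026.
May 22, 2026 falls on a Friday, which is a business day, so no adjustment is needed.
So the filing is due May 22, 2026.

May 22, 2026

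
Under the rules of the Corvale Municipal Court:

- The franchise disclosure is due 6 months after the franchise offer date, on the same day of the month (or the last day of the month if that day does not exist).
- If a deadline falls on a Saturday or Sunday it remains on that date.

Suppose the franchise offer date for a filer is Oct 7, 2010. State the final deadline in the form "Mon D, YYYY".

Apr 7, 2011

6 months after Oct 7, 2010, on the same day of the month, is Apr 7, 2011.
Apr 7, 2011 is a Thursday; no weekend or holiday adjustment applies.
So the filing is due Apr 7, 2011.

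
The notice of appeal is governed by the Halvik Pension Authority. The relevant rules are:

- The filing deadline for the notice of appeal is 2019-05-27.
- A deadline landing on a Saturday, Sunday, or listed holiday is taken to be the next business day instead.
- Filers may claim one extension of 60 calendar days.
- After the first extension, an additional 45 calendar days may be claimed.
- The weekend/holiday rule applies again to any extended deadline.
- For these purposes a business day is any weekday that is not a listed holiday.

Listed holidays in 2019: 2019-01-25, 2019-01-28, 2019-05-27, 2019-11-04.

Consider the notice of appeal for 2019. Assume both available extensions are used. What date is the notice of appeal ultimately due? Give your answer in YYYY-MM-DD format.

2019-09-12

The statutory due date is 2019-05-27.
2019-05-27 is a listed holiday; the next business day is 2019-05-28 (Tuesday).
With the 60-day extension, 2019-05-28 becomes 2019-07-27.
2019-07-27 is a Saturday, so it moves to the next business day, 2019-07-29 (Monday).
The 45-calendar-day extension moves the deadline from 2019-07-29 to 2019-09-12.
Since 2019-09-12 is a Thursday and not a holiday, the date is unchanged.
So the filing is due 2019-09-12.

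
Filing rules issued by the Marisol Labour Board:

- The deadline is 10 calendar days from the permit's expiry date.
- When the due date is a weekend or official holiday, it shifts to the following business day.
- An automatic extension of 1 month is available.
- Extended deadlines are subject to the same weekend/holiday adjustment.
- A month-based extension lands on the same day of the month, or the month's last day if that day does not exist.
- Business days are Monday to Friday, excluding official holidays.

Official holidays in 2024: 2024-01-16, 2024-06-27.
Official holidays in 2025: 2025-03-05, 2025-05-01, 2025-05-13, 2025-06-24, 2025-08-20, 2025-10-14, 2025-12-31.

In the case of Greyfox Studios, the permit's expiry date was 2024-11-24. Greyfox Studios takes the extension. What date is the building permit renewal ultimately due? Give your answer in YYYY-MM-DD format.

2025-01-06

Trigger date 2024-11-24 + 10 calendar days = 2024-12-04.
Since 2024-12-04 is a Wednesday and not a holiday, the date is unchanged.
The 1 month extension carries 2024-12-04 to 2025-01-04.
2025-01-04 is a Saturday; the next business day is 2025-01-06 (Monday).
So the filing is due 2025-01-06.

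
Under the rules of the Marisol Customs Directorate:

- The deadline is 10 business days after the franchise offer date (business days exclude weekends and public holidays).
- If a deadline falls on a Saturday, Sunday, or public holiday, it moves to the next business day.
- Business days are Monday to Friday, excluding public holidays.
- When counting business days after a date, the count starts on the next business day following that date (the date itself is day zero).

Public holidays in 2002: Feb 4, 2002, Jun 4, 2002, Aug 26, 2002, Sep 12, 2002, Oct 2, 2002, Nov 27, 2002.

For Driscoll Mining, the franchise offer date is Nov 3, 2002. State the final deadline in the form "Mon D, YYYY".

Nov 15, 2002

10 business days after Nov 3, 2002, excluding weekends and holidays, is Nov 15, 2002.
Since Nov 15, 2002 is a Friday and not a holiday, the date is unchanged.
Deadline: Nov 15, 2002.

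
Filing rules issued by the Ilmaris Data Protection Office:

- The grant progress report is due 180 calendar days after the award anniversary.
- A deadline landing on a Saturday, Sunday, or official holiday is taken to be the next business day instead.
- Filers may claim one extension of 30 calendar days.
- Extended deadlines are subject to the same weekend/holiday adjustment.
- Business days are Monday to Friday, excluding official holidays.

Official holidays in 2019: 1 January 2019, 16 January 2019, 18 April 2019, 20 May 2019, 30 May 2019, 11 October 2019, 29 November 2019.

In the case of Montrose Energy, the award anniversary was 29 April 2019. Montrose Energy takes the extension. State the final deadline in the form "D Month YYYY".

From 29 April 2019, 180 calendar days later is 26 October 2019.
26 October 2019 is a Saturday, so it moves to the next business day, 28 October 2019 (Monday).
Add the 30 calendar-day extension to 28 October 2019: 27 November 2019.
27 November 2019 (Wednesday) is already a business day.
So the filing is due 27 November 2019.

27 November 2019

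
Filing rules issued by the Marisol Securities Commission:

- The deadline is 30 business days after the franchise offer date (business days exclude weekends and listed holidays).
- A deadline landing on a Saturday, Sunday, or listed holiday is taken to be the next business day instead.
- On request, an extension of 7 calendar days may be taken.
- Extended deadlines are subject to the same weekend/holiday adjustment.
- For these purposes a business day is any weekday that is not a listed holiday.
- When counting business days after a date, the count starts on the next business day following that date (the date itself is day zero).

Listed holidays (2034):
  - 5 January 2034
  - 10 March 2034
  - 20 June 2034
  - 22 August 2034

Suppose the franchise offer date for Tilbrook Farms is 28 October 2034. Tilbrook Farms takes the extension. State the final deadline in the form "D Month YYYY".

15 December 2034

Counting 30 business days after 28 October 2034 (skipping weekends and listed holidays) reaches 8 December 2034.
Since 8 December 2034 is a Friday and not a holiday, the date is unchanged.
Applying the 7-calendar-day extension: 8 December 2034 + 7 days = 15 December 2034.
15 December 2034 falls on a Friday, which is a business day, so no adjustment is needed.
Deadline: 15 December 2034.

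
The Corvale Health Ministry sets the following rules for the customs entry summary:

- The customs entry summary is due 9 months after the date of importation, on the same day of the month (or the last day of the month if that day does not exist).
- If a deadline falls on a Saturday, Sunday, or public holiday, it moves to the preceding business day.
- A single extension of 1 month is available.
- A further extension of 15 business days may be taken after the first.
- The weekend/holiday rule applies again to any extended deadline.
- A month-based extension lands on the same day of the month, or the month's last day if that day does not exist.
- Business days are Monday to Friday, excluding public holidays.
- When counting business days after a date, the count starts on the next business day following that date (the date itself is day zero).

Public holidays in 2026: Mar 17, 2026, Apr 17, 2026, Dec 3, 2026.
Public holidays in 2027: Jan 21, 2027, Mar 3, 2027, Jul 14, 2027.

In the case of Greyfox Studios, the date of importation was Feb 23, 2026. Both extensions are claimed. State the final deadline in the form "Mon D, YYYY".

Jan 13, 2027

9 months from Feb 23, 2026 is Nov 23, 2026.
Nov 23, 2026 is a Monday and not a listed holiday, so it stands.
Add 1 month to Nov 23, 2026: Dec 23, 2026.
Since Dec 23, 2026 is a Wednesday and not a holiday, the date is unchanged.
The 15-business-day extension runs from Dec 23, 2026 to Jan 13, 2027.
Jan 13, 2027 is a Wednesday and not a listed holiday, so it stands.
So the filing is due Jan 13, 2027.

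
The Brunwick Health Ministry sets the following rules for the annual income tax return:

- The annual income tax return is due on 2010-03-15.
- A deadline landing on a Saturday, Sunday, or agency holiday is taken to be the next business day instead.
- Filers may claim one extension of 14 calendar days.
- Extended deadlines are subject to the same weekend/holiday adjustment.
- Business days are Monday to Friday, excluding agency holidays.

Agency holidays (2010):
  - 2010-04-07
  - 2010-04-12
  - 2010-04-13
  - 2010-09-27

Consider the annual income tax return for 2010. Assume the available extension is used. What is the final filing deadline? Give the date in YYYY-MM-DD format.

The stated deadline is 2010-03-15.
Since 2010-03-15 is a Monday and not a holiday, the date is unchanged.
Add the 14 calendar-day extension to 2010-03-15: 2010-03-29.
2010-03-29 is a Monday and not a listed holiday, so it stands.
Deadline: 2010-03-29.

2010-03-29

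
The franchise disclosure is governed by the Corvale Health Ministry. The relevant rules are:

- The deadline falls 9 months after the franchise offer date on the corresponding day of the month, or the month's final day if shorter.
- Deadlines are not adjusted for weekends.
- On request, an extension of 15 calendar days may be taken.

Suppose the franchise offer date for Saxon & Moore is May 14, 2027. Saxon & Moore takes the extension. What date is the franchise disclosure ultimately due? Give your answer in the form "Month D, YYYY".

February 29, 2028

9 months from May 14, 2027 is February 14, 2028.
February 14, 2028 is a Monday; no weekend or holiday adjustment applies.
With the 15-day extension, February 14, 2028 becomes February 29, 2028.
No adjustment is made for weekends or holidays, so February 29, 2028 stands.
The final due date is February 29, 2028.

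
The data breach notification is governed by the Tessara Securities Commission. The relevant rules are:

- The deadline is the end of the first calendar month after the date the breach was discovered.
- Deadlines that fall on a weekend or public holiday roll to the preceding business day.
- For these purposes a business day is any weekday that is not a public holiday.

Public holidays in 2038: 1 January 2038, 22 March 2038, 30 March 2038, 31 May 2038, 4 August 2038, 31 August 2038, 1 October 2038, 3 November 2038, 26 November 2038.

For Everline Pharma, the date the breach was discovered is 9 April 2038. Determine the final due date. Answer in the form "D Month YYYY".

1 month after 9 April 2038 is May 2038; that month ends on 31 May 2038.
Because 31 May 2038 is a listed holiday, the deadline becomes 28 May 2038 (Friday).
Deadline: 28 May 2038.

28 May 2038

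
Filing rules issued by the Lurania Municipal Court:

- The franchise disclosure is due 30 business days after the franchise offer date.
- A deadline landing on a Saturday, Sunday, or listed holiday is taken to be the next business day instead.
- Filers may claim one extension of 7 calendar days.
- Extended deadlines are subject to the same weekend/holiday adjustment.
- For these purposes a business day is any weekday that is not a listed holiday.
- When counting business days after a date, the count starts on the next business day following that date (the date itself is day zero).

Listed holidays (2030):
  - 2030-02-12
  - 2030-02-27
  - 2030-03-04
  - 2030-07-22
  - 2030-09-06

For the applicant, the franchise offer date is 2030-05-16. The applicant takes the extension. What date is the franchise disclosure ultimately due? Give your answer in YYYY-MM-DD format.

Starting the day after 2030-05-16 and counting 30 business days lands on 2030-06-27.
2030-06-27 is a Thursday and not a listed holiday, so it stands.
The 7-calendar-day extension moves the deadline from 2030-06-27 to 2030-07-04.
2030-07-04 (Thursday) is already a business day.
So the filing is due 2030-07-04.

2030-07-04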